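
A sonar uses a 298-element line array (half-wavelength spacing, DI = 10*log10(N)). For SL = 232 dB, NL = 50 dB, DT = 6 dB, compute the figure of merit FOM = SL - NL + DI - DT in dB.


Step 1: DI = 10*log10(298) = 24.74 dB
Step 2: FOM = SL - NL + DI - DT = 232 - 50 + 24.74 - 6 = 200.74

200.74 dB


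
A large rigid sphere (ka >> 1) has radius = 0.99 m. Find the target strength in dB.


TS = 10*log10(0.99^2 / 4) = 10*log10(0.245025) = -6.11

-6.11 dB


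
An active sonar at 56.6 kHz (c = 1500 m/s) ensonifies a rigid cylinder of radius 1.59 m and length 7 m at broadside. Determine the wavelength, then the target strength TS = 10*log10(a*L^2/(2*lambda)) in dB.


Step 1: lambda = c/f = 1500/56600 = 0.0265 m
Step 2: TS = 10*log10(a*L^2/(2*lambda)) = 10*log10(1.59*7^2/(2*0.0265)) = 31.67

31.67 dB


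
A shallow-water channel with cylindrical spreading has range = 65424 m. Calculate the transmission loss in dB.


48.16 dB


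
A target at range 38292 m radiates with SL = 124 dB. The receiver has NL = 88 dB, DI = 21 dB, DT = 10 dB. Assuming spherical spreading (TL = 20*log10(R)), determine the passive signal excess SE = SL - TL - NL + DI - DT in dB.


-44.66 dB


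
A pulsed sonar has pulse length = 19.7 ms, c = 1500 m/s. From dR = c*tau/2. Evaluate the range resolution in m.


dR = c*tau/2 = 1500 * 19.7e-3 / 2 = 14.775

14.775 m


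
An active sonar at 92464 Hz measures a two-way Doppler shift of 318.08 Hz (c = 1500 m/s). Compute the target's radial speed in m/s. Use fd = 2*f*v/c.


From fd = 2*f*v/c, v = c*fd/(2*f) = 1500 * 318.08 / (2*92464) = 2.58

2.58 m/s


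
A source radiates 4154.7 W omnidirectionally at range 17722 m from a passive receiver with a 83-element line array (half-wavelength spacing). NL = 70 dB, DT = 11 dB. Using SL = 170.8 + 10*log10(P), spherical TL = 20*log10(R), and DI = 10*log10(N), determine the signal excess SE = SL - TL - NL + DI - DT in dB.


Step 1: SL = 170.8 + 10*log10(4154.7) = 206.99 dB
Step 2: TL = 20*log10(17722) = 84.97 dB
Step 3: DI = 10*log10(83) = 19.19 dB
Step 4: SE = SL - TL - NL + DI - DT = 206.99 - 84.97 - 70 + 19.19 - 11 = 60.21

60.21 dB


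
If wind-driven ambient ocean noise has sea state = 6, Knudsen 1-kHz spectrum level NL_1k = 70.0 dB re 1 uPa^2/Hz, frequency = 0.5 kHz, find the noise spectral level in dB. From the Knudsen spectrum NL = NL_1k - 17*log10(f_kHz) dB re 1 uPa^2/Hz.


75.12 dB


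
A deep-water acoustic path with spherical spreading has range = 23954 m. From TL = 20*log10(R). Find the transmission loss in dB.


TL = 20*log10(23954) = 87.59

87.59 dB


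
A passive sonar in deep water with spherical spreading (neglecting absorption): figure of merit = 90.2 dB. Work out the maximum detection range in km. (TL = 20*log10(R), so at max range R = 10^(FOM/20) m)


32.36 km


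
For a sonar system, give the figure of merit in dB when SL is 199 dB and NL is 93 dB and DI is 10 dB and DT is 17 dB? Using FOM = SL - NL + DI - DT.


99 dB


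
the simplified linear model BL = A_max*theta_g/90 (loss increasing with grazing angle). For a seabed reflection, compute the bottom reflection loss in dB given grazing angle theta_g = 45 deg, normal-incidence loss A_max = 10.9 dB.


5.45 dB


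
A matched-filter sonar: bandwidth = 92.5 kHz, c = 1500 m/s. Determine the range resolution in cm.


0.81 cm


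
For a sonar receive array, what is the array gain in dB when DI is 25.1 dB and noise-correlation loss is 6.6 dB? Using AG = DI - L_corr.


18.5 dB


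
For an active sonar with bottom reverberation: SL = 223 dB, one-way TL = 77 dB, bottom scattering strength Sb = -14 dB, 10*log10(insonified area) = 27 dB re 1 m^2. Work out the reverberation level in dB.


RL = SL - 2*TL + Sb + 10*log10(A) = 223 - 2*77 + (-14) + 27 = 82

82 dB


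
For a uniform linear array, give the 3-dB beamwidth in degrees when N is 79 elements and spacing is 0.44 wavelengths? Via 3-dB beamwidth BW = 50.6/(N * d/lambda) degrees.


BW = 50.6 / (79 * 0.44) = 50.6 / 34.76 = 1.46

1.46 deg


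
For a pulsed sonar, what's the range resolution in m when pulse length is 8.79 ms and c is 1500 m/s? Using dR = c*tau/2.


dR = c*tau/2 = 1500 * 8.79e-3 / 2 = 6.5925

6.5925 m


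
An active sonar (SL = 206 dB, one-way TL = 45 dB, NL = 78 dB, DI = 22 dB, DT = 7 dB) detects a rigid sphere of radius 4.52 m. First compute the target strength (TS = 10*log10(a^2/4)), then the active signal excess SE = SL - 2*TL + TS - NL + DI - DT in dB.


Step 1: TS = 10*log10(4.52^2/4) = 7.08 dB
Step 2: SE = SL - 2*TL + TS - NL + DI - DT = 206 - 2*45 + (7.08) - 78 + 22 - 7 = 60.08

60.08 dB


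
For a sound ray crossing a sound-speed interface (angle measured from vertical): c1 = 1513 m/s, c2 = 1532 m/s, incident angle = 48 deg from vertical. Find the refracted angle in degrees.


sin(theta2) = (c2/c1)*sin(theta1) = (1532/1513)*sin(48 deg) = 0.75248
theta2 = arcsin(0.75248) = 48.81

48.81 deg


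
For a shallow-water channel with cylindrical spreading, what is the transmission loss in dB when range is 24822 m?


TL = 10*log10(24822) = 43.95

43.95 dB


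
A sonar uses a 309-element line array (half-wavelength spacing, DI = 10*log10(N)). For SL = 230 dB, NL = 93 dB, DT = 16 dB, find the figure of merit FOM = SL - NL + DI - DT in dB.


145.9 dB


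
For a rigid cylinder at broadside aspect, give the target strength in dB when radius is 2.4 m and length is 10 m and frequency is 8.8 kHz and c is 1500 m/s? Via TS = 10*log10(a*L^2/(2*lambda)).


lambda = 1500/8800 = 0.17045 m
TS = 10*log10(2.4*10^2/(2*0.17045)) = 28.48

28.48 dB


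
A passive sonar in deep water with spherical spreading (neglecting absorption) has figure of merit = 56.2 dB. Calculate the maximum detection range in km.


At max range FOM = TL, so 20*log10(R) = 56.2
R = 10^(56.2/20) = 645.65 m = 0.65 km

0.65 km


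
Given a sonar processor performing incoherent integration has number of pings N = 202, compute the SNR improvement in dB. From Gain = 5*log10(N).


11.53 dB


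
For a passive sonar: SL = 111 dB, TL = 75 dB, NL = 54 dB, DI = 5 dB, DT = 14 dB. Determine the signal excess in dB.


-27 dB


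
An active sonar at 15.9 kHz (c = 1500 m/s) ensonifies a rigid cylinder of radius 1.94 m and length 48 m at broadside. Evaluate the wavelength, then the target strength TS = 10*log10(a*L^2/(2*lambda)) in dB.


Step 1: lambda = c/f = 1500/15900 = 0.09434 m
Step 2: TS = 10*log10(a*L^2/(2*lambda)) = 10*log10(1.94*48^2/(2*0.09434)) = 43.75

43.75 dB


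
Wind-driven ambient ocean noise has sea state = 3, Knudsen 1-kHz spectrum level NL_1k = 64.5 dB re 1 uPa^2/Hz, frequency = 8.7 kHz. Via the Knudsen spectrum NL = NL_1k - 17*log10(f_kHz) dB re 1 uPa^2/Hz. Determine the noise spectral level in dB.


NL = NL_1k - 17*log10(f_kHz) = 64.5 - 17*log10(8.7) = 64.5 - (15.97) = 48.53

48.53 dB


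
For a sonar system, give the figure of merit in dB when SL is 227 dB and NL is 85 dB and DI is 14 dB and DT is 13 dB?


FOM = SL - NL + DI - DT = 227 - 85 + 14 - 13 = 143

143 dB


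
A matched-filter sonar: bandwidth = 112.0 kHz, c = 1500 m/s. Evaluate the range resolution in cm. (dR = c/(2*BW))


dR = c/(2*BW) = 1500 / (2 * 112.0e3) = 0.0067 m = 0.67 cm

0.67 cm


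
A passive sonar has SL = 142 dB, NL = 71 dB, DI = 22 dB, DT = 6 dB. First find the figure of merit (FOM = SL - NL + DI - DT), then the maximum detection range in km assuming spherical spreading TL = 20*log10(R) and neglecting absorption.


Step 1: FOM = SL - NL + DI - DT = 142 - 71 + 22 - 6 = 87 dB
Step 2: at max range FOM = TL = 20*log10(R), so R = 10^(87/20) = 22387.21 m = 22.39 km

22.39 km


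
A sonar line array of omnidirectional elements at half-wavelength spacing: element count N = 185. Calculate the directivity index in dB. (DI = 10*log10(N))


DI = 10*log10(185) = 22.67

22.67 dB


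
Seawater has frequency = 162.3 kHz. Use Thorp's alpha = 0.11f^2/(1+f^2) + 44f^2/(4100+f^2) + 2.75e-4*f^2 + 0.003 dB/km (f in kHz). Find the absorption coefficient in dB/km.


f^2 = 26341.29
alpha = 0.11*26341.29/(1+26341.29) + 44*26341.29/(4100+26341.29) + 2.75e-4*26341.29 + 0.003 = 45.431

45.431 dB/km


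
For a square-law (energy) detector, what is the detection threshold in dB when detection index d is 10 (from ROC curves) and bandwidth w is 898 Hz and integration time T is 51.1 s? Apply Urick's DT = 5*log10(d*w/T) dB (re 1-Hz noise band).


11.22 dB


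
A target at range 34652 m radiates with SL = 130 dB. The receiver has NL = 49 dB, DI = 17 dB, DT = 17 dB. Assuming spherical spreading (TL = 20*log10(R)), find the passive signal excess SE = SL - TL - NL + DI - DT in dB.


-9.79 dB


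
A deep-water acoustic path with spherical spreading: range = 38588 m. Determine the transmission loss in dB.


TL = 20*log10(38588) = 91.73

91.73 dB


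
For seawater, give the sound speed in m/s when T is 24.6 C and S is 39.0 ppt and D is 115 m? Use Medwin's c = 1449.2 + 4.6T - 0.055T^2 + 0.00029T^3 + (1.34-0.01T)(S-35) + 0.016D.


c = 1449.2 + 4.6*24.6 - 0.055*24.6^2 + 0.00029*24.6^3 + (1.34 - 0.01*24.6)*(39.0 - 35) + 0.016*115 = 1539.61

1539.61 m/s


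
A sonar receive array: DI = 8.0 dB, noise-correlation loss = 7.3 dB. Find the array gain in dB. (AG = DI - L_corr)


AG = DI - L_corr = 8.0 - 7.3 = 0.7

0.7 dB


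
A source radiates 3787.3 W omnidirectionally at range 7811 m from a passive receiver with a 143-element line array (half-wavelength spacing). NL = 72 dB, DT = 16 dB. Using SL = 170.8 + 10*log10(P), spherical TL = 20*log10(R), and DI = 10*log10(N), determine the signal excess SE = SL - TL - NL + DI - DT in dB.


62.28 dB


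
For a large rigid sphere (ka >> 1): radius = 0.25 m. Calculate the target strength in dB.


-18.06 dB


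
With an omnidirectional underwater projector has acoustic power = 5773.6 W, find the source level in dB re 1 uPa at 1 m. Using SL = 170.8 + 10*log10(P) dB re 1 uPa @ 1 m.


208.41 dB


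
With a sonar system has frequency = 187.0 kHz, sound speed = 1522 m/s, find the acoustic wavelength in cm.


lambda = c/f = 1522 / 187000 = 0.0081 m = 0.81 cm

0.81 cm


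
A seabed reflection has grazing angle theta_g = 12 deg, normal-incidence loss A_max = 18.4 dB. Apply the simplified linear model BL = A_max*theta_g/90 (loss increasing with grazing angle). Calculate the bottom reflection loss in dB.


BL = A_max * theta_g / 90 = 18.4 * 12 / 90 = 2.45

2.45 dB


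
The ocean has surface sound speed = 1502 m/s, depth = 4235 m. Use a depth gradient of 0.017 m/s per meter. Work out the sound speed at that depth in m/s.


1573.995 m/s


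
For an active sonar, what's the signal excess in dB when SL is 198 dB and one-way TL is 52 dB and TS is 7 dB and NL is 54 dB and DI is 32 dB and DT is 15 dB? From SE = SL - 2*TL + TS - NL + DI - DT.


SE = SL - 2*TL + TS - NL + DI - DT = 198 - 2*52 + (7) - 54 + 32 - 15 = 64

64 dB


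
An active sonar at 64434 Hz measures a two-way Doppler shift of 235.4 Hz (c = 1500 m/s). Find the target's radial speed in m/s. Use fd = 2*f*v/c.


2.74 m/s


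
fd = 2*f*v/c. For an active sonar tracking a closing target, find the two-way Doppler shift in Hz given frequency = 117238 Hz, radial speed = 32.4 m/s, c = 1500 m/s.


fd = 2*f*v/c = 2 * 117238 * 32.4 / 1500 = 5064.68

5064.68 Hz


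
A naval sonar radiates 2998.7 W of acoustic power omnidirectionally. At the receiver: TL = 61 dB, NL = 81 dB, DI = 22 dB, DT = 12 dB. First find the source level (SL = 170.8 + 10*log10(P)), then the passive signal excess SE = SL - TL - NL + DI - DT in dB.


Step 1: SL = 170.8 + 10*log10(2998.7) = 205.57 dB
Step 2: SE = SL - TL - NL + DI - DT = 205.57 - 61 - 81 + 22 - 12 = 73.57

73.57 dB


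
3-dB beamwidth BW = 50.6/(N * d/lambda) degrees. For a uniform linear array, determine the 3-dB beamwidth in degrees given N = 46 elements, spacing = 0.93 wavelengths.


1.18 deg


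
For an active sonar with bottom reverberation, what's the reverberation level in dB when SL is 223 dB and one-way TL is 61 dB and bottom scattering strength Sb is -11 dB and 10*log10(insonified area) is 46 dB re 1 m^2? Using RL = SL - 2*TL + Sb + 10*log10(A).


136 dB


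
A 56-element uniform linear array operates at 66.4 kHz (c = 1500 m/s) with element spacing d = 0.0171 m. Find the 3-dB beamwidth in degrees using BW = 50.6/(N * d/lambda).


1.19 deg


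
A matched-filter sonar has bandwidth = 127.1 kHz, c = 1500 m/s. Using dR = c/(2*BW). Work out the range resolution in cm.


dR = c/(2*BW) = 1500 / (2 * 127.1e3) = 0.0059 m = 0.59 cm

0.59 cm


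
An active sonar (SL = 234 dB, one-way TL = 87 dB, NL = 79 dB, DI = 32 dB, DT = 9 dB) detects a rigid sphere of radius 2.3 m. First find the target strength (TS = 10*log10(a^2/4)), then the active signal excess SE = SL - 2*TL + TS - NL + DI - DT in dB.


Step 1: TS = 10*log10(2.3^2/4) = 1.21 dB
Step 2: SE = SL - 2*TL + TS - NL + DI - DT = 234 - 2*87 + (1.21) - 79 + 32 - 9 = 5.21

5.21 dB


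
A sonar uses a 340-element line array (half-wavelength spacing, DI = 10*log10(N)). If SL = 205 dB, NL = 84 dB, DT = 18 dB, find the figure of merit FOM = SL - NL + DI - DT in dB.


128.31 dB


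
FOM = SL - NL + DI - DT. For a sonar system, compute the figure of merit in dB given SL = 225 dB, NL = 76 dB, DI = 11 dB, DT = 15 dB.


145 dB


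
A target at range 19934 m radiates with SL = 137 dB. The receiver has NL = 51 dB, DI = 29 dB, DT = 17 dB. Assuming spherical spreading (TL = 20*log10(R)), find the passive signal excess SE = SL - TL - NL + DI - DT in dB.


Step 1: TL = 20*log10(19934) = 85.99 dB
Step 2: SE = 137 - 85.99 - 51 + 29 - 17 = 12.01

12.01 dB


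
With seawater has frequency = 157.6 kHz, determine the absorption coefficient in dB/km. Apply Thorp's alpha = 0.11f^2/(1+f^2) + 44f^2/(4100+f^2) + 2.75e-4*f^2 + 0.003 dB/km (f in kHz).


f^2 = 24837.76
alpha = 0.11*24837.76/(1+24837.76) + 44*24837.76/(4100+24837.76) + 2.75e-4*24837.76 + 0.003 = 44.709

44.709 dB/km


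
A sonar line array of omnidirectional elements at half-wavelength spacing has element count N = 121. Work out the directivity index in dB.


DI = 10*log10(121) = 20.83

20.83 dB


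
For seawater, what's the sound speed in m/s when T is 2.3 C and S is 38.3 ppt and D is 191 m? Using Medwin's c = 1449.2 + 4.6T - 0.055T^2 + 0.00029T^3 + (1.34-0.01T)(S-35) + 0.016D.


c = 1449.2 + 4.6*2.3 - 0.055*2.3^2 + 0.00029*2.3^3 + (1.34 - 0.01*2.3)*(38.3 - 35) + 0.016*191 = 1466.89

1466.89 m/s


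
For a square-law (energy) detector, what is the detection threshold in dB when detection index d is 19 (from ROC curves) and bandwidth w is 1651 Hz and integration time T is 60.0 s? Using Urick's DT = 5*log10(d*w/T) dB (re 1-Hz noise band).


DT = 5*log10(d*w/T) = 5*log10(19 * 1651 / 60.0) = 5*log10(522.82) = 13.59

13.59 dB


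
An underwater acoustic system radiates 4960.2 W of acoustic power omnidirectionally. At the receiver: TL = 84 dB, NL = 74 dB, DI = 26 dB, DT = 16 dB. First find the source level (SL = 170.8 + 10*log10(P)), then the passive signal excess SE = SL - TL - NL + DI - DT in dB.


Step 1: SL = 170.8 + 10*log10(4960.2) = 207.75 dB
Step 2: SE = SL - TL - NL + DI - DT = 207.75 - 84 - 74 + 26 - 16 = 59.75

59.75 dB


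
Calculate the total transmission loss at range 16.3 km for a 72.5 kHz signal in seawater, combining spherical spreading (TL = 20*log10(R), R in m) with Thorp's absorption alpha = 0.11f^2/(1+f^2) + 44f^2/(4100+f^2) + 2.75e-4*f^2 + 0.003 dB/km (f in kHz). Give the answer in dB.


Step 1 (Thorp): alpha = 0.11*5256.25/(1+5256.25) + 44*5256.25/(4100+5256.25) + 2.75e-4*5256.25 + 0.003 = 26.2772 dB/km
Step 2: TL_spread = 20*log10(16300) = 84.24 dB
Step 3: TL_abs = alpha*R = 26.2772 * 16.3 = 428.32 dB
Step 4: TL_total = 84.24 + 428.32 = 512.56

512.56 dB


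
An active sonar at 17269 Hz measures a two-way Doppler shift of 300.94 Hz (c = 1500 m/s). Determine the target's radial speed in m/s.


13.07 m/s


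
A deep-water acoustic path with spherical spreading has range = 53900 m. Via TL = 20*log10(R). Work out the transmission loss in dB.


94.63 dB


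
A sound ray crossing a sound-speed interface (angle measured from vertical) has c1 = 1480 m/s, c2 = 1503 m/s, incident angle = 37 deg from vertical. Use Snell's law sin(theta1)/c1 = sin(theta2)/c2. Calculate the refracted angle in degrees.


37.67 deg


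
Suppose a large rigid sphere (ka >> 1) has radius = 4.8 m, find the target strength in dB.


7.6 dB


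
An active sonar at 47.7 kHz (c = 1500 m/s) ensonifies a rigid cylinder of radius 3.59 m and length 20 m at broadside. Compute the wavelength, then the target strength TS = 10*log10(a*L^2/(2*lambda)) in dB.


Step 1: lambda = c/f = 1500/47700 = 0.03145 m
Step 2: TS = 10*log10(a*L^2/(2*lambda)) = 10*log10(3.59*20^2/(2*0.03145)) = 43.59

43.59 dB


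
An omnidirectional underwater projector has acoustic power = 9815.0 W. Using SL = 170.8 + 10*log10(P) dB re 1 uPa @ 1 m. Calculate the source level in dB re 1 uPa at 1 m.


SL = 170.8 + 10*log10(9815.0) = 170.8 + 39.92 = 210.72

210.72 dB


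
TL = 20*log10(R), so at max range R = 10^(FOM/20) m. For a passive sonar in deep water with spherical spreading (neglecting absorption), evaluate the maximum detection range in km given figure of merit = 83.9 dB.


15.67 km


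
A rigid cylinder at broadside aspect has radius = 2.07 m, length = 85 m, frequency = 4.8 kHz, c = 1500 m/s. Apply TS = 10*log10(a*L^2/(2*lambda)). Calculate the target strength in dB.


43.79 dB


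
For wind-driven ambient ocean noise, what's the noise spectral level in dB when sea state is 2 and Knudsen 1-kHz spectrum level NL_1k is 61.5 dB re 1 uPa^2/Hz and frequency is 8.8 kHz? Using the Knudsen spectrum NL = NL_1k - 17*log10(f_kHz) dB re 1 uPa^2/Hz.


45.44 dB


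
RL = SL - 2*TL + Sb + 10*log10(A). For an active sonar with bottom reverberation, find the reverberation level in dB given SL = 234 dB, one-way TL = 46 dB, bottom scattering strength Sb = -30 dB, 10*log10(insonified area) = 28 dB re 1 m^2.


RL = SL - 2*TL + Sb + 10*log10(A) = 234 - 2*46 + (-30) + 28 = 140

140 dB


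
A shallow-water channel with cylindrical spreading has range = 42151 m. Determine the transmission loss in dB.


46.25 dB


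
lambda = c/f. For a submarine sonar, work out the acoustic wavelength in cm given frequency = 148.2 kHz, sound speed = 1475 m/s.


1.0 cm


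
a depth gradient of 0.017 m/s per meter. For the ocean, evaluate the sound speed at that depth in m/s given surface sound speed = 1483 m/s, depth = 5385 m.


c = 1483 + 0.017 * 5385 = 1574.545

1574.545 m/s


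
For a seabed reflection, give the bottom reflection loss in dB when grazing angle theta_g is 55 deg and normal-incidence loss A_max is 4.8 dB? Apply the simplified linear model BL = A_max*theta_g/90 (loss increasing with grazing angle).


2.93 dB


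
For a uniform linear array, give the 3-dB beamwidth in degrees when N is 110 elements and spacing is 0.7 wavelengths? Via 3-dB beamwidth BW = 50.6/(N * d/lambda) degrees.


BW = 50.6 / (110 * 0.7) = 50.6 / 77.0 = 0.66

0.66 deg


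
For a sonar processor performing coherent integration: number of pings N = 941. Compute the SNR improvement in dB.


Gain = 10*log10(941) = 29.74

29.74 dB


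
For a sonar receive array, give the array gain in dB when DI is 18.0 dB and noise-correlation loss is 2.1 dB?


AG = DI - L_corr = 18.0 - 2.1 = 15.9

15.9 dB


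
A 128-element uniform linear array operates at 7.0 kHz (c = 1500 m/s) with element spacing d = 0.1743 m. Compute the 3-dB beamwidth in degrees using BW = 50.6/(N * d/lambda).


0.49 deg


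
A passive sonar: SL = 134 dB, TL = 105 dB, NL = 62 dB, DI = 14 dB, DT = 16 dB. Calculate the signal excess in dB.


SE = SL - TL - NL + DI - DT = 134 - 105 - 62 + 14 - 16 = -35

-35 dB


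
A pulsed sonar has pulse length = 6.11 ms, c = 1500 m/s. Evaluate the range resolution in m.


dR = c*tau/2 = 1500 * 6.11e-3 / 2 = 4.5825

4.5825 m


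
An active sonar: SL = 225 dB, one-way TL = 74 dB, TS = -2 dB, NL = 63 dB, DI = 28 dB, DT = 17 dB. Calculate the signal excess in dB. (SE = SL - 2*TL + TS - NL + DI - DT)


SE = SL - 2*TL + TS - NL + DI - DT = 225 - 2*74 + (-2) - 63 + 28 - 17 = 23

23 dB


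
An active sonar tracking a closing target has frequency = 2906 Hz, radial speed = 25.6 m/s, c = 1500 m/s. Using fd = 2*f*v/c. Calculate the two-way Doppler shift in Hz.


fd = 2*f*v/c = 2 * 2906 * 25.6 / 1500 = 99.19

99.19 Hz


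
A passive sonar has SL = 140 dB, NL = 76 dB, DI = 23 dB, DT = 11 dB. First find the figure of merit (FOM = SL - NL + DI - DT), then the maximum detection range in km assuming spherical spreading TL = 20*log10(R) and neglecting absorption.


Step 1: FOM = SL - NL + DI - DT = 140 - 76 + 23 - 11 = 76 dB
Step 2: at max range FOM = TL = 20*log10(R), so R = 10^(76/20) = 6309.57 m = 6.31 km

6.31 km


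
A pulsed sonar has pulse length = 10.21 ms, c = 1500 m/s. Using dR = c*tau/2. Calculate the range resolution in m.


7.6575 m


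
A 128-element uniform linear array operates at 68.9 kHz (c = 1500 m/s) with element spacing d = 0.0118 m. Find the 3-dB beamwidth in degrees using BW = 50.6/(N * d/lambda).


Step 1: lambda = 1500/68900 = 0.02177 m
Step 2: d/lambda = 0.0118/0.02177 = 0.542
Step 3: BW = 50.6/(N * d/lambda) = 50.6/(128 * 0.542) = 0.73

0.73 deg


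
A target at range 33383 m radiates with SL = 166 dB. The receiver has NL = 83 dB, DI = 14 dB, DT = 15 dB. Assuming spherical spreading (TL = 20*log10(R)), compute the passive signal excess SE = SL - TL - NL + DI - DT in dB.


Step 1: TL = 20*log10(33383) = 90.47 dB
Step 2: SE = 166 - 90.47 - 83 + 14 - 15 = -8.47

-8.47 dB


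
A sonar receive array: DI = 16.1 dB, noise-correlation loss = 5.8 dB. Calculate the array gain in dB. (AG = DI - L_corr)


AG = DI - L_corr = 16.1 - 5.8 = 10.3

10.3 dB


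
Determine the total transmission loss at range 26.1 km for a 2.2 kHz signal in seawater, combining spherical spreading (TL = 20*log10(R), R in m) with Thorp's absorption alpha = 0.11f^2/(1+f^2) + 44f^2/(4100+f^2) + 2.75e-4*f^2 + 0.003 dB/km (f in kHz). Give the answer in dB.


92.18 dB


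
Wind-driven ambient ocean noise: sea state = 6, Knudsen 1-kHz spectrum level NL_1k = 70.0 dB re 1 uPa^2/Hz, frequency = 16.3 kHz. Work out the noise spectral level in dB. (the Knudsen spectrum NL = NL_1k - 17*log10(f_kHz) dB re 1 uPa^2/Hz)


NL = NL_1k - 17*log10(f_kHz) = 70.0 - 17*log10(16.3) = 70.0 - (20.61) = 49.39

49.39 dB


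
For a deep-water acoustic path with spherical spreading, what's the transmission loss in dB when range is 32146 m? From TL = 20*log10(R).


90.14 dB


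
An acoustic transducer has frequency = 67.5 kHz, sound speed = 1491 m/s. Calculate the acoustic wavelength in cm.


lambda = c/f = 1491 / 67500 = 0.0221 m = 2.21 cm

2.21 cm


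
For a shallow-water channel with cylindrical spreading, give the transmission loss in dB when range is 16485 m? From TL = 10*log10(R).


TL = 10*log10(16485) = 42.17

42.17 dB


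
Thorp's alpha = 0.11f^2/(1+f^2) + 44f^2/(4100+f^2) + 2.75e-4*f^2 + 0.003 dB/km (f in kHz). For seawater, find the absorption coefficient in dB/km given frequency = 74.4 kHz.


f^2 = 5535.36
alpha = 0.11*5535.36/(1+5535.36) + 44*5535.36/(4100+5535.36) + 2.75e-4*5535.36 + 0.003 = 26.912

26.912 dB/km


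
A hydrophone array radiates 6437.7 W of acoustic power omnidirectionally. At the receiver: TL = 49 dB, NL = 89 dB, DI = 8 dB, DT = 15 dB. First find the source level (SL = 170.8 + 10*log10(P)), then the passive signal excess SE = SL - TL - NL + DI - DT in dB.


Step 1: SL = 170.8 + 10*log10(6437.7) = 208.89 dB
Step 2: SE = SL - TL - NL + DI - DT = 208.89 - 49 - 89 + 8 - 15 = 63.89

63.89 dB


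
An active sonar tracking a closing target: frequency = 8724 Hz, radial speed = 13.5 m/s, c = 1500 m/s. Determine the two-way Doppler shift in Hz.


fd = 2*f*v/c = 2 * 8724 * 13.5 / 1500 = 157.03

157.03 Hz


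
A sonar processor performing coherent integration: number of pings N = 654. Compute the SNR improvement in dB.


Gain = 10*log10(654) = 28.16

28.16 dB


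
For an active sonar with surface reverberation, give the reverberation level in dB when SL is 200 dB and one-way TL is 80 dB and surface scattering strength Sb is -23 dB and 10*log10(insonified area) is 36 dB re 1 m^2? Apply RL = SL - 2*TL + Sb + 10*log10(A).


53 dB


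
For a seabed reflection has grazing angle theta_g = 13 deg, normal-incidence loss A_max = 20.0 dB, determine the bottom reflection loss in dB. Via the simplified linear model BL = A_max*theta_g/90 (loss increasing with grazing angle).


BL = A_max * theta_g / 90 = 20.0 * 13 / 90 = 2.89

2.89 dB


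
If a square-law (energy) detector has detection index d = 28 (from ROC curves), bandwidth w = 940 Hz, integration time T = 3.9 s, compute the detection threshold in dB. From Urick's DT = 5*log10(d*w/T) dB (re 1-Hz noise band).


DT = 5*log10(d*w/T) = 5*log10(28 * 940 / 3.9) = 5*log10(6748.72) = 19.15

19.15 dB


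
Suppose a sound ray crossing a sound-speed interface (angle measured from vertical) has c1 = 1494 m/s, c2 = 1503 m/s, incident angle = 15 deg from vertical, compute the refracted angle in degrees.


15.09 deg


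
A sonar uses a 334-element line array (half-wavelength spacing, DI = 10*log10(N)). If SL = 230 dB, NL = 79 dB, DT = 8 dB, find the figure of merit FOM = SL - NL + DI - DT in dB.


Step 1: DI = 10*log10(334) = 25.24 dB
Step 2: FOM = SL - NL + DI - DT = 230 - 79 + 25.24 - 8 = 168.24

168.24 dB


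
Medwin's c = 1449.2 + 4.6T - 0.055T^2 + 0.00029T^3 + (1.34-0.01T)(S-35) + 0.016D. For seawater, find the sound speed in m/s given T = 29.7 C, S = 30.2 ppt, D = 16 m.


c = 1449.2 + 4.6*29.7 - 0.055*29.7^2 + 0.00029*29.7^3 + (1.34 - 0.01*29.7)*(30.2 - 35) + 0.016*16 = 1540.15

1540.15 m/s


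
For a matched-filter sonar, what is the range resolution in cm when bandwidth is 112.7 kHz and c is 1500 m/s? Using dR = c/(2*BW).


dR = c/(2*BW) = 1500 / (2 * 112.7e3) = 0.0067 m = 0.67 cm

0.67 cm


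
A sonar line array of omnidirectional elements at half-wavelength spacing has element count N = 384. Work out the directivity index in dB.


25.84 dB


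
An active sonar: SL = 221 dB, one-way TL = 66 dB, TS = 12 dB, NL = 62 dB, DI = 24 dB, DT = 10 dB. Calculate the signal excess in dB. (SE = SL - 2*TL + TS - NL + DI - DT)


SE = SL - 2*TL + TS - NL + DI - DT = 221 - 2*66 + (12) - 62 + 24 - 10 = 53

53 dB


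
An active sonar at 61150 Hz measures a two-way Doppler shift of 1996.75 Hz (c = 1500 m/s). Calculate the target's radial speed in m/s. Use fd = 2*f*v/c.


24.49 m/s


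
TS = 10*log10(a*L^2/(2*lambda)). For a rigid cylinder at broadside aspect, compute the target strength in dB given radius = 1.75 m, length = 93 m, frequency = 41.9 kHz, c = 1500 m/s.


53.25 dB


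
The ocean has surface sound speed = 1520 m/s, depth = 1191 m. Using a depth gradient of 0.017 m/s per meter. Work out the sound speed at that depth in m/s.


c = 1520 + 0.017 * 1191 = 1540.247

1540.247 m/s


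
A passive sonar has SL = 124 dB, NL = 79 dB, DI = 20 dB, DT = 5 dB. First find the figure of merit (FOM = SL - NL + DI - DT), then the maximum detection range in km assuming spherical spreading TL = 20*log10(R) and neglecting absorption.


Step 1: FOM = SL - NL + DI - DT = 124 - 79 + 20 - 5 = 60 dB
Step 2: at max range FOM = TL = 20*log10(R), so R = 10^(60/20) = 1000.0 m = 1.0 km

1.0 km


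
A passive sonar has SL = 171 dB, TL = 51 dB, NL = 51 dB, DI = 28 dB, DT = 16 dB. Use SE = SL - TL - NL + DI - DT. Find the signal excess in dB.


81 dB


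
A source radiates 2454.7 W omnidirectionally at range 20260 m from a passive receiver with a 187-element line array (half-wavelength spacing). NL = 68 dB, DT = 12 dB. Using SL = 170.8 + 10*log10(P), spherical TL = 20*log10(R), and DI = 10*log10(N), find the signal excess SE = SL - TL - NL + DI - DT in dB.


61.29 dB


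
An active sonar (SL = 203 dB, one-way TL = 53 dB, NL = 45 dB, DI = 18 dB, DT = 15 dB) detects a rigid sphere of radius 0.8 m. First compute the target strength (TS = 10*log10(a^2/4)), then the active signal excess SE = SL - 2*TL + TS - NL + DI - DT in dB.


Step 1: TS = 10*log10(0.8^2/4) = -7.96 dB
Step 2: SE = SL - 2*TL + TS - NL + DI - DT = 203 - 2*53 + (-7.96) - 45 + 18 - 15 = 47.04

47.04 dB


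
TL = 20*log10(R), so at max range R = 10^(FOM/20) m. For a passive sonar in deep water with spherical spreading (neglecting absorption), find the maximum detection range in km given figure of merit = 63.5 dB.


1.5 km


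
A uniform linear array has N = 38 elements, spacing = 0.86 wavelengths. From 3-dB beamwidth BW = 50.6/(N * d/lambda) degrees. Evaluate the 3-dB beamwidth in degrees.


BW = 50.6 / (38 * 0.86) = 50.6 / 32.68 = 1.55

1.55 deg


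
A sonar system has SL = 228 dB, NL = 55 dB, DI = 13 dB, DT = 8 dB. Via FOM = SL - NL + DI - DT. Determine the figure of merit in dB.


FOM = SL - NL + DI - DT = 228 - 55 + 13 - 8 = 178

178 dB


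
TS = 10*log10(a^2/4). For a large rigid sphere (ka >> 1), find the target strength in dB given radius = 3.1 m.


TS = 10*log10(3.1^2 / 4) = 10*log10(2.4025) = 3.81

3.81 dB


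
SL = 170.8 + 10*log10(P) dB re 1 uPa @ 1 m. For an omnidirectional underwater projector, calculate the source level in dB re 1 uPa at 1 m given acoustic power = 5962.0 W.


SL = 170.8 + 10*log10(5962.0) = 170.8 + 37.75 = 208.55

208.55 dB


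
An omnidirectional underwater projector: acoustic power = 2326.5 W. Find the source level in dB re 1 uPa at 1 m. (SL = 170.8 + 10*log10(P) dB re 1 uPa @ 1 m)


SL = 170.8 + 10*log10(2326.5) = 170.8 + 33.67 = 204.47

204.47 dB


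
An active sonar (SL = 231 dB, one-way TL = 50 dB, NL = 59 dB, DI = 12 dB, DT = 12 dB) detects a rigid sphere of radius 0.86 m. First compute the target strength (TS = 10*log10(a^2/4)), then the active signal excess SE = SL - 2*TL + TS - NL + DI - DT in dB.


Step 1: TS = 10*log10(0.86^2/4) = -7.33 dB
Step 2: SE = SL - 2*TL + TS - NL + DI - DT = 231 - 2*50 + (-7.33) - 59 + 12 - 12 = 64.67

64.67 dB


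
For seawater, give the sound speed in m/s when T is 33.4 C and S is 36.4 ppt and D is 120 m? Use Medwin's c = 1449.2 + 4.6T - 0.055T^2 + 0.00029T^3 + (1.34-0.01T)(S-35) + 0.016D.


c = 1449.2 + 4.6*33.4 - 0.055*33.4^2 + 0.00029*33.4^3 + (1.34 - 0.01*33.4)*(36.4 - 35) + 0.016*120 = 1555.62

1555.62 m/s


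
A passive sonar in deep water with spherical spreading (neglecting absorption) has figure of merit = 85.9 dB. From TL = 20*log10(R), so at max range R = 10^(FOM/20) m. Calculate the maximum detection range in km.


At max range FOM = TL, so 20*log10(R) = 85.9
R = 10^(85.9/20) = 19724.23 m = 19.72 km

19.72 km


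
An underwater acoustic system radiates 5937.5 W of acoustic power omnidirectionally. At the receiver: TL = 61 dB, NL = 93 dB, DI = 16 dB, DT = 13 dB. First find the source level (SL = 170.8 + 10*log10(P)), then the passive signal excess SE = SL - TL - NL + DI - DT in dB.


Step 1: SL = 170.8 + 10*log10(5937.5) = 208.54 dB
Step 2: SE = SL - TL - NL + DI - DT = 208.54 - 61 - 93 + 16 - 13 = 57.54

57.54 dB


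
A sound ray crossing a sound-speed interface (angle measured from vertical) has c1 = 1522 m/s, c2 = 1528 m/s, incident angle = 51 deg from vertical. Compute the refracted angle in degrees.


sin(theta2) = (c2/c1)*sin(theta1) = (1528/1522)*sin(51 deg) = 0.78021
theta2 = arcsin(0.78021) = 51.28

51.28 deg


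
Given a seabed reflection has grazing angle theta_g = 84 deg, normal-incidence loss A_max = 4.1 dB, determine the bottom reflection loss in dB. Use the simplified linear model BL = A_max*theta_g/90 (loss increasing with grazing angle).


BL = A_max * theta_g / 90 = 4.1 * 84 / 90 = 3.83

3.83 dB


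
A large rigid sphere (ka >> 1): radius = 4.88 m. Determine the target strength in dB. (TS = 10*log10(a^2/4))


TS = 10*log10(4.88^2 / 4) = 10*log10(5.9536) = 7.75

7.75 dB


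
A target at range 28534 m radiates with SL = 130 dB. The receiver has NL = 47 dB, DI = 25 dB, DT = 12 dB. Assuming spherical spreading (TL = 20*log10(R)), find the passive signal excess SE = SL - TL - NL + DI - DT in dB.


Step 1: TL = 20*log10(28534) = 89.11 dB
Step 2: SE = 130 - 89.11 - 47 + 25 - 12 = 6.89

6.89 dB


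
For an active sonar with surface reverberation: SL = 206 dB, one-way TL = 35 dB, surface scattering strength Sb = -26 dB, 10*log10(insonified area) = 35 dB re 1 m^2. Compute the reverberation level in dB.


RL = SL - 2*TL + Sb + 10*log10(A) = 206 - 2*35 + (-26) + 35 = 145

145 dB


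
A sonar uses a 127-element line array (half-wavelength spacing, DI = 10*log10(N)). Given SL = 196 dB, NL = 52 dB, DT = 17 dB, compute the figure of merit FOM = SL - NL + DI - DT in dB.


Step 1: DI = 10*log10(127) = 21.04 dB
Step 2: FOM = SL - NL + DI - DT = 196 - 52 + 21.04 - 17 = 148.04

148.04 dB


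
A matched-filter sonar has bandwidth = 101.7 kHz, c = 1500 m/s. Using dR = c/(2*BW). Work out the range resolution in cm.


dR = c/(2*BW) = 1500 / (2 * 101.7e3) = 0.0074 m = 0.74 cm

0.74 cm


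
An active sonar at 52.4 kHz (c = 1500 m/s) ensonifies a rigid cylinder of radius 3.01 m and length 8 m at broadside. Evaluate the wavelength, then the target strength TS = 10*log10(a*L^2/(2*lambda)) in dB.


Step 1: lambda = c/f = 1500/52400 = 0.02863 m
Step 2: TS = 10*log10(a*L^2/(2*lambda)) = 10*log10(3.01*8^2/(2*0.02863)) = 35.27

35.27 dB


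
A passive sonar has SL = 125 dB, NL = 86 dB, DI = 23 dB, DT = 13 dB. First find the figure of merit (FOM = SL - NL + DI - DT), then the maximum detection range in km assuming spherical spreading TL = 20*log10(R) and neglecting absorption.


Step 1: FOM = SL - NL + DI - DT = 125 - 86 + 23 - 13 = 49 dB
Step 2: at max range FOM = TL = 20*log10(R), so R = 10^(49/20) = 281.84 m = 0.28 km

0.28 km


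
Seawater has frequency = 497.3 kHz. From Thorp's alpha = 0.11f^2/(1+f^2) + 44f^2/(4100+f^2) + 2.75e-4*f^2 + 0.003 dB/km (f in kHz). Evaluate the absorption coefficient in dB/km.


f^2 = 247307.29
alpha = 0.11*247307.29/(1+247307.29) + 44*247307.29/(4100+247307.29) + 2.75e-4*247307.29 + 0.003 = 111.405

111.405 dB/km


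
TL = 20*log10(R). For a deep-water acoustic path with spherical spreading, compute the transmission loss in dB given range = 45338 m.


TL = 20*log10(45338) = 93.13

93.13 dB


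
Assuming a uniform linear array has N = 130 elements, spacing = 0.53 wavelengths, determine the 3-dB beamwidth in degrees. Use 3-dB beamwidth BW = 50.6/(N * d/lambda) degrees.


BW = 50.6 / (130 * 0.53) = 50.6 / 68.9 = 0.73

0.73 deg


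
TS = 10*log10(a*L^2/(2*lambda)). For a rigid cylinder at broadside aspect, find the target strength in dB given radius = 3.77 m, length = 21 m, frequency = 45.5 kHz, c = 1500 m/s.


lambda = 1500/45500 = 0.03297 m
TS = 10*log10(3.77*21^2/(2*0.03297)) = 44.02

44.02 dB


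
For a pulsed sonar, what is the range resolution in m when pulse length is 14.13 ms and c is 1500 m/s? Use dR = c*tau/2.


dR = c*tau/2 = 1500 * 14.13e-3 / 2 = 10.5975

10.5975 m


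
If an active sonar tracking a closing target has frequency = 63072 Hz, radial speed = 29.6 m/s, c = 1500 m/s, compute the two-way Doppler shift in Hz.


fd = 2*f*v/c = 2 * 63072 * 29.6 / 1500 = 2489.24

2489.24 Hz


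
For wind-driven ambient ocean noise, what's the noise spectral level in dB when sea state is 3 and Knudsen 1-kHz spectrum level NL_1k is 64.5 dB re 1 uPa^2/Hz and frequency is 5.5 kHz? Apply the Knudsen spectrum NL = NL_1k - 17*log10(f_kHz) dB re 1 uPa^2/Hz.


NL = NL_1k - 17*log10(f_kHz) = 64.5 - 17*log10(5.5) = 64.5 - (12.59) = 51.91

51.91 dB


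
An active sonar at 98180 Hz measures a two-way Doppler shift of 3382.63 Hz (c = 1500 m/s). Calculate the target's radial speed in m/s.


From fd = 2*f*v/c, v = c*fd/(2*f) = 1500 * 3382.63 / (2*98180) = 25.84

25.84 m/s


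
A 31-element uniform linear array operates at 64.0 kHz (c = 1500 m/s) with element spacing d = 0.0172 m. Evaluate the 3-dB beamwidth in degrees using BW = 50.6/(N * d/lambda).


2.22 deg


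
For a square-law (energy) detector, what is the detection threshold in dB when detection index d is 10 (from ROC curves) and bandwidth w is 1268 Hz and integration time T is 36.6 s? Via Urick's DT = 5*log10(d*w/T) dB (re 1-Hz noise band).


DT = 5*log10(d*w/T) = 5*log10(10 * 1268 / 36.6) = 5*log10(346.45) = 12.7

12.7 dB


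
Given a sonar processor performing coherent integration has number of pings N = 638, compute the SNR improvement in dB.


Gain = 10*log10(638) = 28.05

28.05 dB


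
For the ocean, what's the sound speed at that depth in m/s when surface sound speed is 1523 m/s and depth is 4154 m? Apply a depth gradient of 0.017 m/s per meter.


c = 1523 + 0.017 * 4154 = 1593.618

1593.618 m/s


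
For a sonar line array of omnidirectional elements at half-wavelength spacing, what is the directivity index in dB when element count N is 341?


DI = 10*log10(341) = 25.33

25.33 dB


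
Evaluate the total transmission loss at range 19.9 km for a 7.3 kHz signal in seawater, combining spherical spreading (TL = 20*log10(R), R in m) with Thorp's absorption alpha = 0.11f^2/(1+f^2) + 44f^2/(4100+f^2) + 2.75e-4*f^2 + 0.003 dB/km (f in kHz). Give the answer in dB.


Step 1 (Thorp): alpha = 0.11*53.29/(1+53.29) + 44*53.29/(4100+53.29) + 2.75e-4*53.29 + 0.003 = 0.6902 dB/km
Step 2: TL_spread = 20*log10(19900) = 85.98 dB
Step 3: TL_abs = alpha*R = 0.6902 * 19.9 = 13.73 dB
Step 4: TL_total = 85.98 + 13.73 = 99.71

99.71 dB


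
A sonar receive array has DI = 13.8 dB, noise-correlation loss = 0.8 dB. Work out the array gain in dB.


AG = DI - L_corr = 13.8 - 0.8 = 13.0

13.0 dB


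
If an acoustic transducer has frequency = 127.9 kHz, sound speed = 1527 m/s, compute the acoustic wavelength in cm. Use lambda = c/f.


1.19 cm


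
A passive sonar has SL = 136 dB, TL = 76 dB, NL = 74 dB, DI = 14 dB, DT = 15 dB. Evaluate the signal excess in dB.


SE = SL - TL - NL + DI - DT = 136 - 76 - 74 + 14 - 15 = -15

-15 dB


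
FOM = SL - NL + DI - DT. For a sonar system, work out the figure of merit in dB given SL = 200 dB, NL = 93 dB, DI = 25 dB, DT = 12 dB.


FOM = SL - NL + DI - DT = 200 - 93 + 25 - 12 = 120

120 dB


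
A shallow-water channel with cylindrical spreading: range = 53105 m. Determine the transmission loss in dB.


TL = 10*log10(53105) = 47.25

47.25 dB


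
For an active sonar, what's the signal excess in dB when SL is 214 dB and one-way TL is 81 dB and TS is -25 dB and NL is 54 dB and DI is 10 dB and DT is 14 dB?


SE = SL - 2*TL + TS - NL + DI - DT = 214 - 2*81 + (-25) - 54 + 10 - 14 = -31

-31 dB


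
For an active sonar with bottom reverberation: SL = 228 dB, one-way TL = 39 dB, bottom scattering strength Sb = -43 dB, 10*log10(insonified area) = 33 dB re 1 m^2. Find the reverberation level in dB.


RL = SL - 2*TL + Sb + 10*log10(A) = 228 - 2*39 + (-43) + 33 = 140

140 dB


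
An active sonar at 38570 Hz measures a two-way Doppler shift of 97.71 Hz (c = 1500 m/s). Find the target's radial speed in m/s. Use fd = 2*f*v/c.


1.9 m/s


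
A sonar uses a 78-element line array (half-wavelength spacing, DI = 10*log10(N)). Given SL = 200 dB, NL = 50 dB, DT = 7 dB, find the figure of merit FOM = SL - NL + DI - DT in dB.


Step 1: DI = 10*log10(78) = 18.92 dB
Step 2: FOM = SL - NL + DI - DT = 200 - 50 + 18.92 - 7 = 161.92

161.92 dB


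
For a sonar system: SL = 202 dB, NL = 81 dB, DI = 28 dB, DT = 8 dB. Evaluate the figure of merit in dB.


FOM = SL - NL + DI - DT = 202 - 81 + 28 - 8 = 141

141 dB


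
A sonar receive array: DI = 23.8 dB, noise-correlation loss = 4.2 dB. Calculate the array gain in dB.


AG = DI - L_corr = 23.8 - 4.2 = 19.6

19.6 dB
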